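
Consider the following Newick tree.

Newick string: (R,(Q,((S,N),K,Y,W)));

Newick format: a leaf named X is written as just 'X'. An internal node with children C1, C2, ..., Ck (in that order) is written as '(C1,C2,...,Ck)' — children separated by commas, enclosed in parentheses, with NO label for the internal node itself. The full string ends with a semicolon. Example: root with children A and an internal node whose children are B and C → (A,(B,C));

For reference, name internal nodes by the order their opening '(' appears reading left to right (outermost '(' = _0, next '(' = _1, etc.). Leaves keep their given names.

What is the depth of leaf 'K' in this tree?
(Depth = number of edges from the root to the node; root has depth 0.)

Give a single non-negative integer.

Answer: 3

Derivation:
Newick: (R,(Q,((S,N),K,Y,W)));
Naming internals by '(' encounter order: outermost '(' = _0, next = _1, ...
Query node: K
Path from root: _0 -> _1 -> _2 -> K
Depth of K: 3 (number of edges from root)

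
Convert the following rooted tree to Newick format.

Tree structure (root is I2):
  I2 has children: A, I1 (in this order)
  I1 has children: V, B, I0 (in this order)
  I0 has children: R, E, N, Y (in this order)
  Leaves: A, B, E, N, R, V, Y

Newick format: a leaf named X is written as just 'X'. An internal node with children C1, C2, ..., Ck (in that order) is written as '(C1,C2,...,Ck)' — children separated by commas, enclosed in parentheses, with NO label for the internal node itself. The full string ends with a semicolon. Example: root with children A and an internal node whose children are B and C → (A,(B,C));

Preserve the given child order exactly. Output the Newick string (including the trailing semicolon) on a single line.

internal I2 with children ['A', 'I1']
  leaf 'A' → 'A'
  internal I1 with children ['V', 'B', 'I0']
    leaf 'V' → 'V'
    leaf 'B' → 'B'
    internal I0 with children ['R', 'E', 'N', 'Y']
      leaf 'R' → 'R'
      leaf 'E' → 'E'
      leaf 'N' → 'N'
      leaf 'Y' → 'Y'
    → '(R,E,N,Y)'
  → '(V,B,(R,E,N,Y))'
→ '(A,(V,B,(R,E,N,Y)))'
Final: (A,(V,B,(R,E,N,Y)));

Answer: (A,(V,B,(R,E,N,Y)));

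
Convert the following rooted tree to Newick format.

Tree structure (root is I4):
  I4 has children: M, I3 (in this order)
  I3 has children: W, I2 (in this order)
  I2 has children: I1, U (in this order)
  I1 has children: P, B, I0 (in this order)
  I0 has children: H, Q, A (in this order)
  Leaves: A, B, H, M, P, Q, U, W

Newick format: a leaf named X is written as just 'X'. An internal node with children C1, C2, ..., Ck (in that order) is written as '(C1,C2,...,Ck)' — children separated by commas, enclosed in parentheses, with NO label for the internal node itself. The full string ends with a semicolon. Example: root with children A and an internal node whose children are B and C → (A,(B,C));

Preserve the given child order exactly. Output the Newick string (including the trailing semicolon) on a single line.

internal I4 with children ['M', 'I3']
  leaf 'M' → 'M'
  internal I3 with children ['W', 'I2']
    leaf 'W' → 'W'
    internal I2 with children ['I1', 'U']
      internal I1 with children ['P', 'B', 'I0']
        leaf 'P' → 'P'
        leaf 'B' → 'B'
        internal I0 with children ['H', 'Q', 'A']
          leaf 'H' → 'H'
          leaf 'Q' → 'Q'
          leaf 'A' → 'A'
        → '(H,Q,A)'
      → '(P,B,(H,Q,A))'
      leaf 'U' → 'U'
    → '((P,B,(H,Q,A)),U)'
  → '(W,((P,B,(H,Q,A)),U))'
→ '(M,(W,((P,B,(H,Q,A)),U)))'
Final: (M,(W,((P,B,(H,Q,A)),U)));

Answer: (M,(W,((P,B,(H,Q,A)),U)));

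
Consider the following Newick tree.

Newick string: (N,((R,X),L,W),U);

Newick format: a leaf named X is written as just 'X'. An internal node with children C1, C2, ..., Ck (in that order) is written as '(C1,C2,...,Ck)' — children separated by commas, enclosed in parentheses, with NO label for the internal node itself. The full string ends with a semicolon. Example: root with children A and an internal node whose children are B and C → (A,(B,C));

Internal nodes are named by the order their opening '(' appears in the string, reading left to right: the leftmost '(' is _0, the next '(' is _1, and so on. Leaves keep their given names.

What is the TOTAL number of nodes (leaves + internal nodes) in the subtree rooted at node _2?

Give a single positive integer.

Newick: (N,((R,X),L,W),U);
Locate _2: it is the '(' at position 4 (the 3rd '(' reading left to right).
Query: subtree rooted at _2
_2: subtree_size = 1 + 2
  R: subtree_size = 1 + 0
  X: subtree_size = 1 + 0
Total subtree size of _2: 3

Answer: 3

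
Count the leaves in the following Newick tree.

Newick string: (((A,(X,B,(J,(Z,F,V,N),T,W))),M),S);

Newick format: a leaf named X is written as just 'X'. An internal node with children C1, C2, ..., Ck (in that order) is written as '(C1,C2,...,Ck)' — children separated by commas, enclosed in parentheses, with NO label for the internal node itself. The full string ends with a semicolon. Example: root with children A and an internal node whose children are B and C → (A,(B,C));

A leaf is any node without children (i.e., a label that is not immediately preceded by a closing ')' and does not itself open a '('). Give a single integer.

Answer: 12

Derivation:
Newick: (((A,(X,B,(J,(Z,F,V,N),T,W))),M),S);
Scan left-to-right; a leaf is any maximal label run not followed by '(':
  pos 3: leaf 'A' → count = 1
  pos 6: leaf 'X' → count = 2
  pos 8: leaf 'B' → count = 3
  pos 11: leaf 'J' → count = 4
  pos 14: leaf 'Z' → count = 5
  pos 16: leaf 'F' → count = 6
  pos 18: leaf 'V' → count = 7
  pos 20: leaf 'N' → count = 8
  pos 23: leaf 'T' → count = 9
  pos 25: leaf 'W' → count = 10
  pos 30: leaf 'M' → count = 11
  pos 33: leaf 'S' → count = 12
Total leaves: 12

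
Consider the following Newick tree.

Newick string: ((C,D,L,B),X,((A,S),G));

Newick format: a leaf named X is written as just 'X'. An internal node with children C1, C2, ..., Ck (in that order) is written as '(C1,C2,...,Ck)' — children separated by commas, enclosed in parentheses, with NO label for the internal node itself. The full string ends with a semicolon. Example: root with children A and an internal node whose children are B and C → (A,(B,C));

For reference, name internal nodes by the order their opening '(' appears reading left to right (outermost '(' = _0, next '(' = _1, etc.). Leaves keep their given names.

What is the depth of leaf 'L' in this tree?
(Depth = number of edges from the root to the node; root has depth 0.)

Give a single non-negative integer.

Answer: 2

Derivation:
Newick: ((C,D,L,B),X,((A,S),G));
Naming internals by '(' encounter order: outermost '(' = _0, next = _1, ...
Query node: L
Path from root: _0 -> _1 -> L
Depth of L: 2 (number of edges from root)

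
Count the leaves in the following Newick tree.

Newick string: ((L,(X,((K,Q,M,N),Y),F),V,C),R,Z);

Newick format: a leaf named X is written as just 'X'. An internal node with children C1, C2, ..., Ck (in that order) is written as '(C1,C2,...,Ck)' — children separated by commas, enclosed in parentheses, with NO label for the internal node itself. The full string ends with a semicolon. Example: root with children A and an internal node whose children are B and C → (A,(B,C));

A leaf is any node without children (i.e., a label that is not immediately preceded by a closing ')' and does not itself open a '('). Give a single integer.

Answer: 12

Derivation:
Newick: ((L,(X,((K,Q,M,N),Y),F),V,C),R,Z);
Scan left-to-right; a leaf is any maximal label run not followed by '(':
  pos 2: leaf 'L' → count = 1
  pos 5: leaf 'X' → count = 2
  pos 9: leaf 'K' → count = 3
  pos 11: leaf 'Q' → count = 4
  pos 13: leaf 'M' → count = 5
  pos 15: leaf 'N' → count = 6
  pos 18: leaf 'Y' → count = 7
  pos 21: leaf 'F' → count = 8
  pos 24: leaf 'V' → count = 9
  pos 26: leaf 'C' → count = 10
  pos 29: leaf 'R' → count = 11
  pos 31: leaf 'Z' → count = 12
Total leaves: 12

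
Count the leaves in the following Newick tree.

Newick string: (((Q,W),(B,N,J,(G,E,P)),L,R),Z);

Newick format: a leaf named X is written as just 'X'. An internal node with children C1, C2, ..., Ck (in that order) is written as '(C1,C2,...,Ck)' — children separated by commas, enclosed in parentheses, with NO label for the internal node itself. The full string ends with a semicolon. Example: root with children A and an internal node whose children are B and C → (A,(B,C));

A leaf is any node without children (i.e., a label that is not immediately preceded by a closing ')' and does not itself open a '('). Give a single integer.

Answer: 11

Derivation:
Newick: (((Q,W),(B,N,J,(G,E,P)),L,R),Z);
Scan left-to-right; a leaf is any maximal label run not followed by '(':
  pos 3: leaf 'Q' → count = 1
  pos 5: leaf 'W' → count = 2
  pos 9: leaf 'B' → count = 3
  pos 11: leaf 'N' → count = 4
  pos 13: leaf 'J' → count = 5
  pos 16: leaf 'G' → count = 6
  pos 18: leaf 'E' → count = 7
  pos 20: leaf 'P' → count = 8
  pos 24: leaf 'L' → count = 9
  pos 26: leaf 'R' → count = 10
  pos 29: leaf 'Z' → count = 11
Total leaves: 11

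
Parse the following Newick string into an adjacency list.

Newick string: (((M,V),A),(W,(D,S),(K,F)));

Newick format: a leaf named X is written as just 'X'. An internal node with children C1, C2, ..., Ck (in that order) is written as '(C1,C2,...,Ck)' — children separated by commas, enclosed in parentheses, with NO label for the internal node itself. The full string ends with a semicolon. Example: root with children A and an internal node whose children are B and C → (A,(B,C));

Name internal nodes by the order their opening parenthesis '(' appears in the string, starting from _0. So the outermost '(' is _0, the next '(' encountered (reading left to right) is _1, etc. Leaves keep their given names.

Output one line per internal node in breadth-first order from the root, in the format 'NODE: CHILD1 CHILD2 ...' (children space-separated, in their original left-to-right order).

Input: (((M,V),A),(W,(D,S),(K,F)));
Scanning left-to-right, naming '(' by encounter order:
  pos 0: '(' -> open internal node _0 (depth 1)
  pos 1: '(' -> open internal node _1 (depth 2)
  pos 2: '(' -> open internal node _2 (depth 3)
  pos 6: ')' -> close internal node _2 (now at depth 2)
  pos 9: ')' -> close internal node _1 (now at depth 1)
  pos 11: '(' -> open internal node _3 (depth 2)
  pos 14: '(' -> open internal node _4 (depth 3)
  pos 18: ')' -> close internal node _4 (now at depth 2)
  pos 20: '(' -> open internal node _5 (depth 3)
  pos 24: ')' -> close internal node _5 (now at depth 2)
  pos 25: ')' -> close internal node _3 (now at depth 1)
  pos 26: ')' -> close internal node _0 (now at depth 0)
Total internal nodes: 6
BFS adjacency from root:
  _0: _1 _3
  _1: _2 A
  _3: W _4 _5
  _2: M V
  _4: D S
  _5: K F

Answer: _0: _1 _3
_1: _2 A
_3: W _4 _5
_2: M V
_4: D S
_5: K F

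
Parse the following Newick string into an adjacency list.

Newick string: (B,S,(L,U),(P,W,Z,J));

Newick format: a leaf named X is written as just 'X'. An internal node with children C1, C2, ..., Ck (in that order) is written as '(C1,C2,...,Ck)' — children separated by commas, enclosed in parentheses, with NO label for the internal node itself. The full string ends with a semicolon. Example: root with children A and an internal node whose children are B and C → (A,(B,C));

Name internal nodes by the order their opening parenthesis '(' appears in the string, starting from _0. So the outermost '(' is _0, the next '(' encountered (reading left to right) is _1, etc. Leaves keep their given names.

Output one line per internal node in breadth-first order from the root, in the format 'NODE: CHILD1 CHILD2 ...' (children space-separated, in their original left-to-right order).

Answer: _0: B S _1 _2
_1: L U
_2: P W Z J

Derivation:
Input: (B,S,(L,U),(P,W,Z,J));
Scanning left-to-right, naming '(' by encounter order:
  pos 0: '(' -> open internal node _0 (depth 1)
  pos 5: '(' -> open internal node _1 (depth 2)
  pos 9: ')' -> close internal node _1 (now at depth 1)
  pos 11: '(' -> open internal node _2 (depth 2)
  pos 19: ')' -> close internal node _2 (now at depth 1)
  pos 20: ')' -> close internal node _0 (now at depth 0)
Total internal nodes: 3
BFS adjacency from root:
  _0: B S _1 _2
  _1: L U
  _2: P W Z J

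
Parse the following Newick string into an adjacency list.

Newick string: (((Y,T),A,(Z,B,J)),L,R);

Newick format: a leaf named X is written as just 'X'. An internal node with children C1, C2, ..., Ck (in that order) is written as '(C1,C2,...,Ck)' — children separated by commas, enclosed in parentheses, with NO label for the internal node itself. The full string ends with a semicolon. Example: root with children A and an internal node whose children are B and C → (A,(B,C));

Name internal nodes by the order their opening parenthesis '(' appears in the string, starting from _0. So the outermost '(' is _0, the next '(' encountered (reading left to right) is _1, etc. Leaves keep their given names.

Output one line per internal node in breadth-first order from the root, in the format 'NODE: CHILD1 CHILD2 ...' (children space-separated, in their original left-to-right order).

Input: (((Y,T),A,(Z,B,J)),L,R);
Scanning left-to-right, naming '(' by encounter order:
  pos 0: '(' -> open internal node _0 (depth 1)
  pos 1: '(' -> open internal node _1 (depth 2)
  pos 2: '(' -> open internal node _2 (depth 3)
  pos 6: ')' -> close internal node _2 (now at depth 2)
  pos 10: '(' -> open internal node _3 (depth 3)
  pos 16: ')' -> close internal node _3 (now at depth 2)
  pos 17: ')' -> close internal node _1 (now at depth 1)
  pos 22: ')' -> close internal node _0 (now at depth 0)
Total internal nodes: 4
BFS adjacency from root:
  _0: _1 L R
  _1: _2 A _3
  _2: Y T
  _3: Z B J

Answer: _0: _1 L R
_1: _2 A _3
_2: Y T
_3: Z B J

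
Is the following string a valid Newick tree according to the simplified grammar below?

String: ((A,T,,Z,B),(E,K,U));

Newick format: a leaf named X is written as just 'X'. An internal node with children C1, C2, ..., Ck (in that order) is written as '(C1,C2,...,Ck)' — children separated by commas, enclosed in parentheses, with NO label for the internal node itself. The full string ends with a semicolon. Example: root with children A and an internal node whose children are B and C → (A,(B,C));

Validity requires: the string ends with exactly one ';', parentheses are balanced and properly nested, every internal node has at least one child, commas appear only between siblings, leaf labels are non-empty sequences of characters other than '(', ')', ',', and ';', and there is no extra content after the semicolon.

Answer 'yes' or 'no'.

Answer: no

Derivation:
Input: ((A,T,,Z,B),(E,K,U));
Paren balance: 3 '(' vs 3 ')' OK
Ends with single ';': True
Full parse: FAILS (empty leaf label at pos 6)
Valid: False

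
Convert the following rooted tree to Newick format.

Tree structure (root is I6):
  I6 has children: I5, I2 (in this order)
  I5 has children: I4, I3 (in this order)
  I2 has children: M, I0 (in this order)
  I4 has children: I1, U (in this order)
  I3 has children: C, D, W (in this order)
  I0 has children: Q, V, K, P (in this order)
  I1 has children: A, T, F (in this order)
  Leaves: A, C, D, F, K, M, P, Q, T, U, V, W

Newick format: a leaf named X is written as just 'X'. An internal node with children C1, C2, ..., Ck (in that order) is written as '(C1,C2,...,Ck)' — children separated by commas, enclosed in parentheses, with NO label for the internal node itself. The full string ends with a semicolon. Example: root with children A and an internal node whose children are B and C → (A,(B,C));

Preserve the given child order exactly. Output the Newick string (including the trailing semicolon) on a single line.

internal I6 with children ['I5', 'I2']
  internal I5 with children ['I4', 'I3']
    internal I4 with children ['I1', 'U']
      internal I1 with children ['A', 'T', 'F']
        leaf 'A' → 'A'
        leaf 'T' → 'T'
        leaf 'F' → 'F'
      → '(A,T,F)'
      leaf 'U' → 'U'
    → '((A,T,F),U)'
    internal I3 with children ['C', 'D', 'W']
      leaf 'C' → 'C'
      leaf 'D' → 'D'
      leaf 'W' → 'W'
    → '(C,D,W)'
  → '(((A,T,F),U),(C,D,W))'
  internal I2 with children ['M', 'I0']
    leaf 'M' → 'M'
    internal I0 with children ['Q', 'V', 'K', 'P']
      leaf 'Q' → 'Q'
      leaf 'V' → 'V'
      leaf 'K' → 'K'
      leaf 'P' → 'P'
    → '(Q,V,K,P)'
  → '(M,(Q,V,K,P))'
→ '((((A,T,F),U),(C,D,W)),(M,(Q,V,K,P)))'
Final: ((((A,T,F),U),(C,D,W)),(M,(Q,V,K,P)));

Answer: ((((A,T,F),U),(C,D,W)),(M,(Q,V,K,P)));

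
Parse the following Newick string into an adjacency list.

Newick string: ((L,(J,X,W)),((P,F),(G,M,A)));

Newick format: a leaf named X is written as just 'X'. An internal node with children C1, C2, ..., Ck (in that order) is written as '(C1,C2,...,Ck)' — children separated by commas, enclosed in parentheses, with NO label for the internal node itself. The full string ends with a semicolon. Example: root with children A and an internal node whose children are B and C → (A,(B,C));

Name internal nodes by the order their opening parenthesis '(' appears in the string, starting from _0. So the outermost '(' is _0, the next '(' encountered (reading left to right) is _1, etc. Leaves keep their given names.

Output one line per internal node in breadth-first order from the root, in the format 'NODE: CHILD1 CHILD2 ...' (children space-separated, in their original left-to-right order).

Input: ((L,(J,X,W)),((P,F),(G,M,A)));
Scanning left-to-right, naming '(' by encounter order:
  pos 0: '(' -> open internal node _0 (depth 1)
  pos 1: '(' -> open internal node _1 (depth 2)
  pos 4: '(' -> open internal node _2 (depth 3)
  pos 10: ')' -> close internal node _2 (now at depth 2)
  pos 11: ')' -> close internal node _1 (now at depth 1)
  pos 13: '(' -> open internal node _3 (depth 2)
  pos 14: '(' -> open internal node _4 (depth 3)
  pos 18: ')' -> close internal node _4 (now at depth 2)
  pos 20: '(' -> open internal node _5 (depth 3)
  pos 26: ')' -> close internal node _5 (now at depth 2)
  pos 27: ')' -> close internal node _3 (now at depth 1)
  pos 28: ')' -> close internal node _0 (now at depth 0)
Total internal nodes: 6
BFS adjacency from root:
  _0: _1 _3
  _1: L _2
  _3: _4 _5
  _2: J X W
  _4: P F
  _5: G M A

Answer: _0: _1 _3
_1: L _2
_3: _4 _5
_2: J X W
_4: P F
_5: G M A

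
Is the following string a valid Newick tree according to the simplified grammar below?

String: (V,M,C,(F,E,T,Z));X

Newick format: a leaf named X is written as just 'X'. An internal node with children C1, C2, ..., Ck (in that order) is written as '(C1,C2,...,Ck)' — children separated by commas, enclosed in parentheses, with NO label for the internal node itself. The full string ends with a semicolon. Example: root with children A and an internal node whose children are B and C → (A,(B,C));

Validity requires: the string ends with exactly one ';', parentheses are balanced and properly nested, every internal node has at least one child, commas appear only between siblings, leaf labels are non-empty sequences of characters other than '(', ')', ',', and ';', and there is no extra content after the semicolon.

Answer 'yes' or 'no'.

Input: (V,M,C,(F,E,T,Z));X
Paren balance: 2 '(' vs 2 ')' OK
Ends with single ';': False
Full parse: FAILS (must end with ;)
Valid: False

Answer: no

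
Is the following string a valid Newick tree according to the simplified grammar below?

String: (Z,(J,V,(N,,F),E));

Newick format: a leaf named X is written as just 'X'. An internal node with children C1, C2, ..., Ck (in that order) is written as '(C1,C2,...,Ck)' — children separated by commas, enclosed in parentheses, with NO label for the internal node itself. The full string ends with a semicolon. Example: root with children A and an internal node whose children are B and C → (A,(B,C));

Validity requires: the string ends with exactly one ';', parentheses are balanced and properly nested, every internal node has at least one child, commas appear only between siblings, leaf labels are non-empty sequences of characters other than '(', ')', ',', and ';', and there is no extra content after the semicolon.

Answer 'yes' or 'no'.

Answer: no

Derivation:
Input: (Z,(J,V,(N,,F),E));
Paren balance: 3 '(' vs 3 ')' OK
Ends with single ';': True
Full parse: FAILS (empty leaf label at pos 11)
Valid: False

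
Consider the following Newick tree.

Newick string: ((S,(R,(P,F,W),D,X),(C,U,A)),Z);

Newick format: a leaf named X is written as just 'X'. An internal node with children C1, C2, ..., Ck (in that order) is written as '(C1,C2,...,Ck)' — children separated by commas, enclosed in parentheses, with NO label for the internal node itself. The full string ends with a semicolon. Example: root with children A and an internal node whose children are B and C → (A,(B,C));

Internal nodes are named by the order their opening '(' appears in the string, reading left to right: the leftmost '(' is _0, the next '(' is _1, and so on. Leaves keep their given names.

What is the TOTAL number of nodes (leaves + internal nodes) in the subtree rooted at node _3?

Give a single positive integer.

Newick: ((S,(R,(P,F,W),D,X),(C,U,A)),Z);
Locate _3: it is the '(' at position 7 (the 4th '(' reading left to right).
Query: subtree rooted at _3
_3: subtree_size = 1 + 3
  P: subtree_size = 1 + 0
  F: subtree_size = 1 + 0
  W: subtree_size = 1 + 0
Total subtree size of _3: 4

Answer: 4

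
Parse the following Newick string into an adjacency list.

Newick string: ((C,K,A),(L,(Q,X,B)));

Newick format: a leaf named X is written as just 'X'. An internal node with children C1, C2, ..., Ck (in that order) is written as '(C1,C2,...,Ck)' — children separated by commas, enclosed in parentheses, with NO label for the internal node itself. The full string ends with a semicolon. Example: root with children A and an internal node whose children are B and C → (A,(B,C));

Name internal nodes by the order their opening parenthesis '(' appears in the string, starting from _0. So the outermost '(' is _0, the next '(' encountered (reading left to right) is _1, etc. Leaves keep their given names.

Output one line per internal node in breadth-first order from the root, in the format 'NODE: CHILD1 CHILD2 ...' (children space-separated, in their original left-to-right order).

Input: ((C,K,A),(L,(Q,X,B)));
Scanning left-to-right, naming '(' by encounter order:
  pos 0: '(' -> open internal node _0 (depth 1)
  pos 1: '(' -> open internal node _1 (depth 2)
  pos 7: ')' -> close internal node _1 (now at depth 1)
  pos 9: '(' -> open internal node _2 (depth 2)
  pos 12: '(' -> open internal node _3 (depth 3)
  pos 18: ')' -> close internal node _3 (now at depth 2)
  pos 19: ')' -> close internal node _2 (now at depth 1)
  pos 20: ')' -> close internal node _0 (now at depth 0)
Total internal nodes: 4
BFS adjacency from root:
  _0: _1 _2
  _1: C K A
  _2: L _3
  _3: Q X B

Answer: _0: _1 _2
_1: C K A
_2: L _3
_3: Q X B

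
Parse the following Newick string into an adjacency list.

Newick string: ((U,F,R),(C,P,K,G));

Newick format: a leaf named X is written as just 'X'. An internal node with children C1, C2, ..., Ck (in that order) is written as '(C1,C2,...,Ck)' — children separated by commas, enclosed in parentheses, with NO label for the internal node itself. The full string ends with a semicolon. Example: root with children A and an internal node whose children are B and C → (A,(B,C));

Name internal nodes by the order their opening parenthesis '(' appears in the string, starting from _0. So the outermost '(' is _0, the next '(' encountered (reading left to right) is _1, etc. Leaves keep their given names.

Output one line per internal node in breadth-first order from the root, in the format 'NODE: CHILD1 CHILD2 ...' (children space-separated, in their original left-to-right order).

Answer: _0: _1 _2
_1: U F R
_2: C P K G

Derivation:
Input: ((U,F,R),(C,P,K,G));
Scanning left-to-right, naming '(' by encounter order:
  pos 0: '(' -> open internal node _0 (depth 1)
  pos 1: '(' -> open internal node _1 (depth 2)
  pos 7: ')' -> close internal node _1 (now at depth 1)
  pos 9: '(' -> open internal node _2 (depth 2)
  pos 17: ')' -> close internal node _2 (now at depth 1)
  pos 18: ')' -> close internal node _0 (now at depth 0)
Total internal nodes: 3
BFS adjacency from root:
  _0: _1 _2
  _1: U F R
  _2: C P K G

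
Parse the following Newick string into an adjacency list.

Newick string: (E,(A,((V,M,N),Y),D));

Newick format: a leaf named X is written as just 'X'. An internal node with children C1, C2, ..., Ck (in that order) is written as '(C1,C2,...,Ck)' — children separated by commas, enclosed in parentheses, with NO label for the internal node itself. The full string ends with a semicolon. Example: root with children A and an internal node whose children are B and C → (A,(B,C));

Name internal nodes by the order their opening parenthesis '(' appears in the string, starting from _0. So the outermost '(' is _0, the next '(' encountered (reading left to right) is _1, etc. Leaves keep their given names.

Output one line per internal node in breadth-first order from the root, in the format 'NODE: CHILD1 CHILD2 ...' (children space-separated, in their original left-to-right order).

Input: (E,(A,((V,M,N),Y),D));
Scanning left-to-right, naming '(' by encounter order:
  pos 0: '(' -> open internal node _0 (depth 1)
  pos 3: '(' -> open internal node _1 (depth 2)
  pos 6: '(' -> open internal node _2 (depth 3)
  pos 7: '(' -> open internal node _3 (depth 4)
  pos 13: ')' -> close internal node _3 (now at depth 3)
  pos 16: ')' -> close internal node _2 (now at depth 2)
  pos 19: ')' -> close internal node _1 (now at depth 1)
  pos 20: ')' -> close internal node _0 (now at depth 0)
Total internal nodes: 4
BFS adjacency from root:
  _0: E _1
  _1: A _2 D
  _2: _3 Y
  _3: V M N

Answer: _0: E _1
_1: A _2 D
_2: _3 Y
_3: V M N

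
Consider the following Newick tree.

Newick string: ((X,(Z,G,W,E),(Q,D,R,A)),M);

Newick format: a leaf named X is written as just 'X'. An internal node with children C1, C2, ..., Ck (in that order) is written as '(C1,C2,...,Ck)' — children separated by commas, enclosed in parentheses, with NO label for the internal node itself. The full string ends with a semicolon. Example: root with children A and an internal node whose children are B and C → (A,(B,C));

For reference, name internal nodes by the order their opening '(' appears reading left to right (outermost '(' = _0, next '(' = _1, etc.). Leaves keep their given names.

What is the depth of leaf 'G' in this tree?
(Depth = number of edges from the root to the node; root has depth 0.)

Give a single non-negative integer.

Answer: 3

Derivation:
Newick: ((X,(Z,G,W,E),(Q,D,R,A)),M);
Naming internals by '(' encounter order: outermost '(' = _0, next = _1, ...
Query node: G
Path from root: _0 -> _1 -> _2 -> G
Depth of G: 3 (number of edges from root)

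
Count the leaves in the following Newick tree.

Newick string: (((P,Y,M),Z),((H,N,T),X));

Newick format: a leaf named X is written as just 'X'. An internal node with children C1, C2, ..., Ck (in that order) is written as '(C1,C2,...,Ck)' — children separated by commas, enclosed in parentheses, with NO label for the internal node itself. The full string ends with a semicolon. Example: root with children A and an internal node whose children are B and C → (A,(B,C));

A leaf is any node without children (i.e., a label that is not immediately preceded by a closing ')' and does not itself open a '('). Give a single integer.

Answer: 8

Derivation:
Newick: (((P,Y,M),Z),((H,N,T),X));
Scan left-to-right; a leaf is any maximal label run not followed by '(':
  pos 3: leaf 'P' → count = 1
  pos 5: leaf 'Y' → count = 2
  pos 7: leaf 'M' → count = 3
  pos 10: leaf 'Z' → count = 4
  pos 15: leaf 'H' → count = 5
  pos 17: leaf 'N' → count = 6
  pos 19: leaf 'T' → count = 7
  pos 22: leaf 'X' → count = 8
Total leaves: 8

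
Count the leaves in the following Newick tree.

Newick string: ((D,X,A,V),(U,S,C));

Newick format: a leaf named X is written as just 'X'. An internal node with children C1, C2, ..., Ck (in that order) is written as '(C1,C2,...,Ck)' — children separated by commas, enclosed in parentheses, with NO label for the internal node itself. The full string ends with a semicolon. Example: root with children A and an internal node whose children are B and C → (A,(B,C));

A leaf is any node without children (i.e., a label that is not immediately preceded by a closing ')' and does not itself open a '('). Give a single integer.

Newick: ((D,X,A,V),(U,S,C));
Scan left-to-right; a leaf is any maximal label run not followed by '(':
  pos 2: leaf 'D' → count = 1
  pos 4: leaf 'X' → count = 2
  pos 6: leaf 'A' → count = 3
  pos 8: leaf 'V' → count = 4
  pos 12: leaf 'U' → count = 5
  pos 14: leaf 'S' → count = 6
  pos 16: leaf 'C' → count = 7
Total leaves: 7

Answer: 7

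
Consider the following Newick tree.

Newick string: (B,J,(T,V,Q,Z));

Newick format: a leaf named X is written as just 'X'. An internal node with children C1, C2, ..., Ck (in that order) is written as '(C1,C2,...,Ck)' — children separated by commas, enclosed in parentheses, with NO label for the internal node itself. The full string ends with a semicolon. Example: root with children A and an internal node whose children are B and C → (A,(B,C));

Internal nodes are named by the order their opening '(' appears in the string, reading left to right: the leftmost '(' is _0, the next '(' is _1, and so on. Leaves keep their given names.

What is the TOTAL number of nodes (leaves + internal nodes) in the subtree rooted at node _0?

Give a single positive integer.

Answer: 8

Derivation:
Newick: (B,J,(T,V,Q,Z));
Locate _0: it is the '(' at position 0 (the 1st '(' reading left to right).
Query: subtree rooted at _0
_0: subtree_size = 1 + 7
  B: subtree_size = 1 + 0
  J: subtree_size = 1 + 0
  _1: subtree_size = 1 + 4
    T: subtree_size = 1 + 0
    V: subtree_size = 1 + 0
    Q: subtree_size = 1 + 0
    Z: subtree_size = 1 + 0
Total subtree size of _0: 8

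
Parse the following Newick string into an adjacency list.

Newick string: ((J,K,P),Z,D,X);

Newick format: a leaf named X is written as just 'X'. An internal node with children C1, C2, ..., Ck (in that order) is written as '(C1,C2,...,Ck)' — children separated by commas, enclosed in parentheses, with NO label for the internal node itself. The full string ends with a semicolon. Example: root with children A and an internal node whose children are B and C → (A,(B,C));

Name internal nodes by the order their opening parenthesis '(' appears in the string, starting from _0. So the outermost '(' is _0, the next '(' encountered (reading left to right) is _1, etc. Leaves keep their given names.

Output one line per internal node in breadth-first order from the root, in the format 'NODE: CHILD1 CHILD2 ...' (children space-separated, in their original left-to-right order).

Input: ((J,K,P),Z,D,X);
Scanning left-to-right, naming '(' by encounter order:
  pos 0: '(' -> open internal node _0 (depth 1)
  pos 1: '(' -> open internal node _1 (depth 2)
  pos 7: ')' -> close internal node _1 (now at depth 1)
  pos 14: ')' -> close internal node _0 (now at depth 0)
Total internal nodes: 2
BFS adjacency from root:
  _0: _1 Z D X
  _1: J K P

Answer: _0: _1 Z D X
_1: J K P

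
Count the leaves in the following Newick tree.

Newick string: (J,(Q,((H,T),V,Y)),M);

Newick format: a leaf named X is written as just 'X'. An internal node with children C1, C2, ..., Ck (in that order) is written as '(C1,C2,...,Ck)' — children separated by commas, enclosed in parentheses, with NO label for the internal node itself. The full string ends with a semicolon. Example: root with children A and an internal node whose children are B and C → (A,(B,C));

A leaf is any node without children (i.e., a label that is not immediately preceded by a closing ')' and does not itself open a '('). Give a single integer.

Newick: (J,(Q,((H,T),V,Y)),M);
Scan left-to-right; a leaf is any maximal label run not followed by '(':
  pos 1: leaf 'J' → count = 1
  pos 4: leaf 'Q' → count = 2
  pos 8: leaf 'H' → count = 3
  pos 10: leaf 'T' → count = 4
  pos 13: leaf 'V' → count = 5
  pos 15: leaf 'Y' → count = 6
  pos 19: leaf 'M' → count = 7
Total leaves: 7

Answer: 7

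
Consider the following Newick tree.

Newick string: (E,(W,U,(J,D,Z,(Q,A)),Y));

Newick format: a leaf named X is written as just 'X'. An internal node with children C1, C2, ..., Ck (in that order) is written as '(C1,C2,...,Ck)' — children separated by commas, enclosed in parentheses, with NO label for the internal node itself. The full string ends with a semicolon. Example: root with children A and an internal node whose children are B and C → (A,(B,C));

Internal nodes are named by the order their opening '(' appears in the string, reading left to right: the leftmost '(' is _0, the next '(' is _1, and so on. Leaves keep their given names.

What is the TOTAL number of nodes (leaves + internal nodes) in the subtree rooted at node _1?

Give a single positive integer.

Newick: (E,(W,U,(J,D,Z,(Q,A)),Y));
Locate _1: it is the '(' at position 3 (the 2nd '(' reading left to right).
Query: subtree rooted at _1
_1: subtree_size = 1 + 10
  W: subtree_size = 1 + 0
  U: subtree_size = 1 + 0
  _2: subtree_size = 1 + 6
    J: subtree_size = 1 + 0
    D: subtree_size = 1 + 0
    Z: subtree_size = 1 + 0
    _3: subtree_size = 1 + 2
      Q: subtree_size = 1 + 0
      A: subtree_size = 1 + 0
  Y: subtree_size = 1 + 0
Total subtree size of _1: 11

Answer: 11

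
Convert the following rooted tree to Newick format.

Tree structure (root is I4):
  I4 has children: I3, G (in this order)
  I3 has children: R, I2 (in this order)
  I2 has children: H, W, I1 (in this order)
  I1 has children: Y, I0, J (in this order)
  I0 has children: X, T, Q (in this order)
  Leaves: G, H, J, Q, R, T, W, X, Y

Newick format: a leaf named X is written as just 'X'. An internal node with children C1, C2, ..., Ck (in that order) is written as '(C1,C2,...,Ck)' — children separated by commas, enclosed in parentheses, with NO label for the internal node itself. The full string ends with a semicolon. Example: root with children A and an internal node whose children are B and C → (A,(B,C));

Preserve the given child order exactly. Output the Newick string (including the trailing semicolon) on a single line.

internal I4 with children ['I3', 'G']
  internal I3 with children ['R', 'I2']
    leaf 'R' → 'R'
    internal I2 with children ['H', 'W', 'I1']
      leaf 'H' → 'H'
      leaf 'W' → 'W'
      internal I1 with children ['Y', 'I0', 'J']
        leaf 'Y' → 'Y'
        internal I0 with children ['X', 'T', 'Q']
          leaf 'X' → 'X'
          leaf 'T' → 'T'
          leaf 'Q' → 'Q'
        → '(X,T,Q)'
        leaf 'J' → 'J'
      → '(Y,(X,T,Q),J)'
    → '(H,W,(Y,(X,T,Q),J))'
  → '(R,(H,W,(Y,(X,T,Q),J)))'
  leaf 'G' → 'G'
→ '((R,(H,W,(Y,(X,T,Q),J))),G)'
Final: ((R,(H,W,(Y,(X,T,Q),J))),G);

Answer: ((R,(H,W,(Y,(X,T,Q),J))),G);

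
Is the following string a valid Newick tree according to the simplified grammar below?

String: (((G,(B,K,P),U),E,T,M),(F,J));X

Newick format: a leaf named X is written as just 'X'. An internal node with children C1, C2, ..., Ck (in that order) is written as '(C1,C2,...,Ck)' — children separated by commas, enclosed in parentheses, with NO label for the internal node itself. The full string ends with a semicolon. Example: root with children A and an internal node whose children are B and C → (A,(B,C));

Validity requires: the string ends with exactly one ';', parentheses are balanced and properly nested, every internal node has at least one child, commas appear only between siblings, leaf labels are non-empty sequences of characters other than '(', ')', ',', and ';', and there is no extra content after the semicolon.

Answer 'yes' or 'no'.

Input: (((G,(B,K,P),U),E,T,M),(F,J));X
Paren balance: 5 '(' vs 5 ')' OK
Ends with single ';': False
Full parse: FAILS (must end with ;)
Valid: False

Answer: no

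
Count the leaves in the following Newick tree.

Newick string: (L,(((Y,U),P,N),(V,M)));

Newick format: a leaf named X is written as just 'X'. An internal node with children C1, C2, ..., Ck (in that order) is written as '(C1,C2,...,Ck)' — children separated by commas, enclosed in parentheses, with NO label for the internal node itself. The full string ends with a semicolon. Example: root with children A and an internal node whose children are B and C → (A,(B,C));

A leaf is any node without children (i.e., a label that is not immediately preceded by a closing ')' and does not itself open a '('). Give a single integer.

Newick: (L,(((Y,U),P,N),(V,M)));
Scan left-to-right; a leaf is any maximal label run not followed by '(':
  pos 1: leaf 'L' → count = 1
  pos 6: leaf 'Y' → count = 2
  pos 8: leaf 'U' → count = 3
  pos 11: leaf 'P' → count = 4
  pos 13: leaf 'N' → count = 5
  pos 17: leaf 'V' → count = 6
  pos 19: leaf 'M' → count = 7
Total leaves: 7

Answer: 7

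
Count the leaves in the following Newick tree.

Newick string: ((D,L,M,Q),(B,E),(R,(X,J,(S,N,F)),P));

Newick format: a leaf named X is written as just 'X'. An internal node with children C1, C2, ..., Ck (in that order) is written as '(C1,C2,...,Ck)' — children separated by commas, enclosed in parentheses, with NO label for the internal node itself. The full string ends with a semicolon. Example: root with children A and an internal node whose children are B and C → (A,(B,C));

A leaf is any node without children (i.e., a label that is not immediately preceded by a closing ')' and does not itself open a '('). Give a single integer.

Newick: ((D,L,M,Q),(B,E),(R,(X,J,(S,N,F)),P));
Scan left-to-right; a leaf is any maximal label run not followed by '(':
  pos 2: leaf 'D' → count = 1
  pos 4: leaf 'L' → count = 2
  pos 6: leaf 'M' → count = 3
  pos 8: leaf 'Q' → count = 4
  pos 12: leaf 'B' → count = 5
  pos 14: leaf 'E' → count = 6
  pos 18: leaf 'R' → count = 7
  pos 21: leaf 'X' → count = 8
  pos 23: leaf 'J' → count = 9
  pos 26: leaf 'S' → count = 10
  pos 28: leaf 'N' → count = 11
  pos 30: leaf 'F' → count = 12
  pos 34: leaf 'P' → count = 13
Total leaves: 13

Answer: 13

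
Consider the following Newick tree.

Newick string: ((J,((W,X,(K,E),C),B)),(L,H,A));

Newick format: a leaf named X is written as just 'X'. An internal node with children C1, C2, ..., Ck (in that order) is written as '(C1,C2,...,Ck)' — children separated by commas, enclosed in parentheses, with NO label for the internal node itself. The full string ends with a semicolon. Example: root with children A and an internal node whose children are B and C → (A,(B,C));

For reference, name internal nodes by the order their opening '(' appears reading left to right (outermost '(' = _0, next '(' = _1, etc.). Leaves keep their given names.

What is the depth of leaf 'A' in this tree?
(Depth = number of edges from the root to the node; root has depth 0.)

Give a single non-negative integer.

Answer: 2

Derivation:
Newick: ((J,((W,X,(K,E),C),B)),(L,H,A));
Naming internals by '(' encounter order: outermost '(' = _0, next = _1, ...
Query node: A
Path from root: _0 -> _5 -> A
Depth of A: 2 (number of edges from root)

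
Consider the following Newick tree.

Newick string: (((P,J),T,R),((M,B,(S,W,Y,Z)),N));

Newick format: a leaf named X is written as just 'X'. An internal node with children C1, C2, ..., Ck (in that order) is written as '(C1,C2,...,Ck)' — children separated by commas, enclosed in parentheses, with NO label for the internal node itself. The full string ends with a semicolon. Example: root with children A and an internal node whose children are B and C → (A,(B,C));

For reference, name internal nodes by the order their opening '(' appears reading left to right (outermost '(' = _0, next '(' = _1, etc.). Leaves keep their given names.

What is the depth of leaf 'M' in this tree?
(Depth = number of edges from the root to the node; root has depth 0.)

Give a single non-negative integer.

Newick: (((P,J),T,R),((M,B,(S,W,Y,Z)),N));
Naming internals by '(' encounter order: outermost '(' = _0, next = _1, ...
Query node: M
Path from root: _0 -> _3 -> _4 -> M
Depth of M: 3 (number of edges from root)

Answer: 3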